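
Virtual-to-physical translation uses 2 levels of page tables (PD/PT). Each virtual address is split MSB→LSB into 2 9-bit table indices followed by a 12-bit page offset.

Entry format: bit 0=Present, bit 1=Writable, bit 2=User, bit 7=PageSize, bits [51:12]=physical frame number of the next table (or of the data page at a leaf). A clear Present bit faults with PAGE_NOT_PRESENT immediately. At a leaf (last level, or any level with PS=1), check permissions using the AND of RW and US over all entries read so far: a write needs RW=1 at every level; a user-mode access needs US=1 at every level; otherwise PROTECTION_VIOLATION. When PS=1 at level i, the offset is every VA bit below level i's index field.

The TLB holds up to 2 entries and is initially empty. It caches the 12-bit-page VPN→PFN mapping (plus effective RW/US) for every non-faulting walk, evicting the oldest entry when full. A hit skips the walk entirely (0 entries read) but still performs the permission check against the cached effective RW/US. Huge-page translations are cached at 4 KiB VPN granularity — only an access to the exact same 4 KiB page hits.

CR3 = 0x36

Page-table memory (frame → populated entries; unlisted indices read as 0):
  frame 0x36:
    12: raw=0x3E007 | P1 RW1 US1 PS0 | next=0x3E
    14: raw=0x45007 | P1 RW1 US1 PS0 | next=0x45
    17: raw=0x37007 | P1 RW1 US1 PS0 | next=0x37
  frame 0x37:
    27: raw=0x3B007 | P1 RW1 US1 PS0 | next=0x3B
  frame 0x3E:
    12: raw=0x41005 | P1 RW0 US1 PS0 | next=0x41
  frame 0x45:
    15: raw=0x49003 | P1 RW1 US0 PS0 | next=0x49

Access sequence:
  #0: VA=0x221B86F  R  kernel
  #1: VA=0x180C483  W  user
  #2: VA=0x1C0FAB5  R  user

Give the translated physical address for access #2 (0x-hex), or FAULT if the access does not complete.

Trace:
#0 VA=0x221B86F (r,kernel):
  [0] read 0x36 idx=17: raw=0x37007 flags P=1 W=1 U=1 S=0
  [1] read 0x37 idx=27: raw=0x3B007 flags P=1 W=1 U=1 S=0
  → PA=0x3B86F  (2 entries read)
#1 VA=0x180C483 (w,user):
  [0] read 0x36 idx=12: raw=0x3E007 flags P=1 W=1 U=1 S=0
  [1] read 0x3E idx=12: raw=0x41005 flags P=1 W=0 U=1 S=0
  → PROTECTION_VIOLATION  (2 entries read)
#2 VA=0x1C0FAB5 (r,user):
  [0] read 0x36 idx=14: raw=0x45007 flags P=1 W=1 U=1 S=0
  [1] read 0x45 idx=15: raw=0x49003 flags P=1 W=1 U=0 S=0
  → PROTECTION_VIOLATION  (2 entries read)

Access #2 PA: FAULT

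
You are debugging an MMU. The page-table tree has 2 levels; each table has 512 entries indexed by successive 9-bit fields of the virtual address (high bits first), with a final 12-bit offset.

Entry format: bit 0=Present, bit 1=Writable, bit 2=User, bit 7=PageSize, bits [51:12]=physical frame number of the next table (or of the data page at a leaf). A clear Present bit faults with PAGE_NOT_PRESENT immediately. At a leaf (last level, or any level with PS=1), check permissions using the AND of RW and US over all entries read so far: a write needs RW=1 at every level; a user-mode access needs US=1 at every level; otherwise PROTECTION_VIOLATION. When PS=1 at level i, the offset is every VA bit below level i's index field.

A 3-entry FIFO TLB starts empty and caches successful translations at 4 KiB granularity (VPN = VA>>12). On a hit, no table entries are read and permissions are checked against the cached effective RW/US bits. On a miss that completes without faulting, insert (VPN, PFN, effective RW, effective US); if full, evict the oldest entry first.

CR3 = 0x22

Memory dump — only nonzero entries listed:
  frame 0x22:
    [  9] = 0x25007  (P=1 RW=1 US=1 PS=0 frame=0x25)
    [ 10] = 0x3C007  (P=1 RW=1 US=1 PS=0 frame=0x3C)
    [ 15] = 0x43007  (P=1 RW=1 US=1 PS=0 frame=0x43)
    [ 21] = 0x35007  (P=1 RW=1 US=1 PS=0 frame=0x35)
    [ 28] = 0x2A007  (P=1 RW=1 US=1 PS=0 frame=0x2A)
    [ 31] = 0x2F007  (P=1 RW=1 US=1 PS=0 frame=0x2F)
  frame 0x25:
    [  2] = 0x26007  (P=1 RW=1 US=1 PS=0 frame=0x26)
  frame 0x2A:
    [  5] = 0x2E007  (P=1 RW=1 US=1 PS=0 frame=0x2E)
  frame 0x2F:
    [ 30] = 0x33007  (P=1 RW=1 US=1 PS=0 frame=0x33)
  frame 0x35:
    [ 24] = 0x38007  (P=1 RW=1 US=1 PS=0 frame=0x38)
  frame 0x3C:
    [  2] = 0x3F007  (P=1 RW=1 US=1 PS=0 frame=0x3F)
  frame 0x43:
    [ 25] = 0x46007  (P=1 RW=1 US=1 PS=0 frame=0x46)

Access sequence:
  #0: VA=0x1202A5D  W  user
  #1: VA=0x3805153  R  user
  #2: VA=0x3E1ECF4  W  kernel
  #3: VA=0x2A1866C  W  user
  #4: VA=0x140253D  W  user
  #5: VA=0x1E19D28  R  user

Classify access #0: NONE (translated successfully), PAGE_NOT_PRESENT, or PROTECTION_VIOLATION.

Walk each access:
#0 VA=0x1202A5D (w,user):
  L0 @0x22[9] → 0x25007  P=1,RW=1,US=1,PS=0
  L1 @0x25[2] → 0x26007  P=1,RW=1,US=1,PS=0
  ⇒ phys 0x26A5D  [2 reads]
#1 VA=0x3805153 (r,user):
  L0 @0x22[28] → 0x2A007  P=1,RW=1,US=1,PS=0
  L1 @0x2A[5] → 0x2E007  P=1,RW=1,US=1,PS=0
  ⇒ phys 0x2E153  [2 reads]
#2 VA=0x3E1ECF4 (w,kernel):
  L0 @0x22[31] → 0x2F007  P=1,RW=1,US=1,PS=0
  L1 @0x2F[30] → 0x33007  P=1,RW=1,US=1,PS=0
  ⇒ phys 0x33CF4  [2 reads]
#3 VA=0x2A1866C (w,user):
  L0 @0x22[21] → 0x35007  P=1,RW=1,US=1,PS=0
  L1 @0x35[24] → 0x38007  P=1,RW=1,US=1,PS=0
  ⇒ phys 0x3866C  [2 reads]
#4 VA=0x140253D (w,user):
  L0 @0x22[10] → 0x3C007  P=1,RW=1,US=1,PS=0
  L1 @0x3C[2] → 0x3F007  P=1,RW=1,US=1,PS=0
  ⇒ phys 0x3F53D  [2 reads]
#5 VA=0x1E19D28 (r,user):
  L0 @0x22[15] → 0x43007  P=1,RW=1,US=1,PS=0
  L1 @0x43[25] → 0x46007  P=1,RW=1,US=1,PS=0
  ⇒ phys 0x46D28  [2 reads]

Access #0 fault: NONE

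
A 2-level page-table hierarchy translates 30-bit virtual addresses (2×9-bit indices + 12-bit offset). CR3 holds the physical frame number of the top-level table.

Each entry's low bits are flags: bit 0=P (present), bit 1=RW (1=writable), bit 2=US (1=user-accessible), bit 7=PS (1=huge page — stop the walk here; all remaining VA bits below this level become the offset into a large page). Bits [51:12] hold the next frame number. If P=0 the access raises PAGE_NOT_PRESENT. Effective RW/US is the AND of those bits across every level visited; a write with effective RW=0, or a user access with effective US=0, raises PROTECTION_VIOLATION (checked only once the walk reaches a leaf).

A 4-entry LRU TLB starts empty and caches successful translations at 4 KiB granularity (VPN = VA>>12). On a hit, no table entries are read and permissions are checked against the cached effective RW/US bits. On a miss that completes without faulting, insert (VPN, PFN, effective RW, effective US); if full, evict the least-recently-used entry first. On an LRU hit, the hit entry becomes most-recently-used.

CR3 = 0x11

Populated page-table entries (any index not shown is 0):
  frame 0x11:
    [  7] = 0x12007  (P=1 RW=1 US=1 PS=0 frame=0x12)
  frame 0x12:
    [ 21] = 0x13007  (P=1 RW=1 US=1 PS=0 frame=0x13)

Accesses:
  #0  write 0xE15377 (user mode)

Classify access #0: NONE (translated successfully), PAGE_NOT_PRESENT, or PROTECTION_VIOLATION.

Trace:
#0 VA=0xE15377 (w,user):
  [0] read 0x11 idx=7: raw=0x12007 flags P=1 W=1 U=1 S=0
  [1] read 0x12 idx=21: raw=0x13007 flags P=1 W=1 U=1 S=0
  ✓ 0x13377  — 2 lookups

Access #0 fault: NONE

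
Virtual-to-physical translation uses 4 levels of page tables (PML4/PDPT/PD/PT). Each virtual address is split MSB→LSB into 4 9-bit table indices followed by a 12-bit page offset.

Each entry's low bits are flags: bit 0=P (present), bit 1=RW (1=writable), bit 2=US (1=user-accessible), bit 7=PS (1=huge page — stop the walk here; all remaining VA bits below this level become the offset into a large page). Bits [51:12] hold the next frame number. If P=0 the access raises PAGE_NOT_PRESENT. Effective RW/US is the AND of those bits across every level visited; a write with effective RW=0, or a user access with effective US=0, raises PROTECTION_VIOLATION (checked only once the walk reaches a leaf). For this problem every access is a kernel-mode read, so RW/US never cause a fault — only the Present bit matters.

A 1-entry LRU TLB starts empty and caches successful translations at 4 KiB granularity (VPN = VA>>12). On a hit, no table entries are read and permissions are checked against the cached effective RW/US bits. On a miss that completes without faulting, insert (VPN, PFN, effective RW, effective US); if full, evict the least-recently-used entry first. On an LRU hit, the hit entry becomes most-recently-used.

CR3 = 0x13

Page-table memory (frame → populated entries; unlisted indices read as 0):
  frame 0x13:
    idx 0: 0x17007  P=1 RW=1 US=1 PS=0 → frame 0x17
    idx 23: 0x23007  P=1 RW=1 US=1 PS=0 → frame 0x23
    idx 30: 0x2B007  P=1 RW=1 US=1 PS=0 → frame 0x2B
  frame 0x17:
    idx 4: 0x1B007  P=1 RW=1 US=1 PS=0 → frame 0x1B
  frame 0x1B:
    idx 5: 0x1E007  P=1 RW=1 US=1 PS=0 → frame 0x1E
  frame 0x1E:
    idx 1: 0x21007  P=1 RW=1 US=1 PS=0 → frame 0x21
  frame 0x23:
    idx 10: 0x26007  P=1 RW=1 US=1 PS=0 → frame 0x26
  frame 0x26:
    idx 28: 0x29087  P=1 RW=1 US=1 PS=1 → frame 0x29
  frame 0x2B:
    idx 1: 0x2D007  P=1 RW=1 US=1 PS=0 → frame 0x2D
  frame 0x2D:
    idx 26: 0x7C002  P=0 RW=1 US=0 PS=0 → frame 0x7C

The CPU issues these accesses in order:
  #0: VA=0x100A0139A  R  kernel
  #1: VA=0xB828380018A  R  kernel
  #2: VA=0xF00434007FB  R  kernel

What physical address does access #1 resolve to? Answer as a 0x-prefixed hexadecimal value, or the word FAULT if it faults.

Trace:
#0 VA=0x100A0139A (r,kernel):
  L0 @0x13[0] → 0x17007  P=1,RW=1,US=1,PS=0
  L1 @0x17[4] → 0x1B007  P=1,RW=1,US=1,PS=0
  L2 @0x1B[5] → 0x1E007  P=1,RW=1,US=1,PS=0
  L3 @0x1E[1] → 0x21007  P=1,RW=1,US=1,PS=0
  → PA=0x2139A  (4 entries read)
#1 VA=0xB828380018A (r,kernel):
  L0 @0x13[23] → 0x23007  P=1,RW=1,US=1,PS=0
  L1 @0x23[10] → 0x26007  P=1,RW=1,US=1,PS=0
  L2 @0x26[28] → 0x29087  P=1,RW=1,US=1,PS=1
  → PA=0x2918A (huge @L2)  (3 entries read)
#2 VA=0xF00434007FB (r,kernel):
  L0 @0x13[30] → 0x2B007  P=1,RW=1,US=1,PS=0
  L1 @0x2B[1] → 0x2D007  P=1,RW=1,US=1,PS=0
  L2 @0x2D[26] → 0x7C002  P=0,RW=1,US=0,PS=0
  ✗ PAGE_NOT_PRESENT  [3 reads]

Access #1 PA: 0x2918A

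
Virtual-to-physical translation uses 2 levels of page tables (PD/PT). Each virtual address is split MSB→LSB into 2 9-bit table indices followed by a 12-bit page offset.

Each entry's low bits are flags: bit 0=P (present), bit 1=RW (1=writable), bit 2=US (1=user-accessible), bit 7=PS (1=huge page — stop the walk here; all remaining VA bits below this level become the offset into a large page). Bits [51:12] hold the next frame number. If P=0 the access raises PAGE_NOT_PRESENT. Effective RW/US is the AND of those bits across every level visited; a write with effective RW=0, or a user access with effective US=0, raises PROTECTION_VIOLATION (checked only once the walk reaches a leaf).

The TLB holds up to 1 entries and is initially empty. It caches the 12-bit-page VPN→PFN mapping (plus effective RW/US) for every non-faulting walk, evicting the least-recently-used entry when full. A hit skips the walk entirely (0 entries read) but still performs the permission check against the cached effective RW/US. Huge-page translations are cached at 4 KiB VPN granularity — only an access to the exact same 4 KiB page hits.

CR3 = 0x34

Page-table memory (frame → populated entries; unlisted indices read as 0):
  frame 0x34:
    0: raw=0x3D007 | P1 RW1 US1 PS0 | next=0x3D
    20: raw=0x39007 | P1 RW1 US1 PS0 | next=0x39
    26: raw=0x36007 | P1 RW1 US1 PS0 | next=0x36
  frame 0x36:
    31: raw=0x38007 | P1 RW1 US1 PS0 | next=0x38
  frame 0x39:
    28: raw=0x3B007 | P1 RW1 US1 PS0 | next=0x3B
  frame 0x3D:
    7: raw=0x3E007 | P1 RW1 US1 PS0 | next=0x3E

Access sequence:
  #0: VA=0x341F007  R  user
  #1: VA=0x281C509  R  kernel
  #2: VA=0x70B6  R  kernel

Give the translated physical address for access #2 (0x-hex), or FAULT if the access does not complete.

Per-access translation:
#0 VA=0x341F007 (r,user):
  [0] read 0x34 idx=26: raw=0x36007 flags P=1 W=1 U=1 S=0
  [1] read 0x36 idx=31: raw=0x38007 flags P=1 W=1 U=1 S=0
  ✓ 0x38007  — 2 lookups
#1 VA=0x281C509 (r,kernel):
  [0] read 0x34 idx=20: raw=0x39007 flags P=1 W=1 U=1 S=0
  [1] read 0x39 idx=28: raw=0x3B007 flags P=1 W=1 U=1 S=0
  ✓ 0x3B509  — 2 lookups
#2 VA=0x70B6 (r,kernel):
  [0] read 0x34 idx=0: raw=0x3D007 flags P=1 W=1 U=1 S=0
  [1] read 0x3D idx=7: raw=0x3E007 flags P=1 W=1 U=1 S=0
  ✓ 0x3E0B6  — 2 lookups

Access #2 PA: 0x3E0B6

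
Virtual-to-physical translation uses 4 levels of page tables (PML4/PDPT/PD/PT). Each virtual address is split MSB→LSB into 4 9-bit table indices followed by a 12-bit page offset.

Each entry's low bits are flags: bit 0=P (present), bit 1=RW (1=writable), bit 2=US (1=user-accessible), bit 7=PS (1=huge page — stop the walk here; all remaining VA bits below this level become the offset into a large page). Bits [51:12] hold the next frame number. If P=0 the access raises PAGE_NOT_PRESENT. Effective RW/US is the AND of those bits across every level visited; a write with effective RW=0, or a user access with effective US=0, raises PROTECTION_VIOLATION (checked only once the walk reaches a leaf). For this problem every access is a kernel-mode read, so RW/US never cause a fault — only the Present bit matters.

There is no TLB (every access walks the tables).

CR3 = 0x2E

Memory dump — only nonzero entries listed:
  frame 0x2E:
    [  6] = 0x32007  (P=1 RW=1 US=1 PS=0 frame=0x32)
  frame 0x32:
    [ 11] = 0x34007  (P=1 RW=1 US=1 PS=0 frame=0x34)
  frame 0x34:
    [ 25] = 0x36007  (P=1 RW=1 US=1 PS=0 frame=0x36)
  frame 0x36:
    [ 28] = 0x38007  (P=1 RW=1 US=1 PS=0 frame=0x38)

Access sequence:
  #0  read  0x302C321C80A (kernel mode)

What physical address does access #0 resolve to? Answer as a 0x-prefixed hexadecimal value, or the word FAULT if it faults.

Per-access translation:
#0 VA=0x302C321C80A (r,kernel):
  lvl0: tbl 0x2E, slot 6 ⇒ 0x32007 (P1/RW1/US1/PS0)
  lvl1: tbl 0x32, slot 11 ⇒ 0x34007 (P1/RW1/US1/PS0)
  lvl2: tbl 0x34, slot 25 ⇒ 0x36007 (P1/RW1/US1/PS0)
  lvl3: tbl 0x36, slot 28 ⇒ 0x38007 (P1/RW1/US1/PS0)
  ⇒ phys 0x3880A  [4 reads]

Access #0 PA: 0x3880A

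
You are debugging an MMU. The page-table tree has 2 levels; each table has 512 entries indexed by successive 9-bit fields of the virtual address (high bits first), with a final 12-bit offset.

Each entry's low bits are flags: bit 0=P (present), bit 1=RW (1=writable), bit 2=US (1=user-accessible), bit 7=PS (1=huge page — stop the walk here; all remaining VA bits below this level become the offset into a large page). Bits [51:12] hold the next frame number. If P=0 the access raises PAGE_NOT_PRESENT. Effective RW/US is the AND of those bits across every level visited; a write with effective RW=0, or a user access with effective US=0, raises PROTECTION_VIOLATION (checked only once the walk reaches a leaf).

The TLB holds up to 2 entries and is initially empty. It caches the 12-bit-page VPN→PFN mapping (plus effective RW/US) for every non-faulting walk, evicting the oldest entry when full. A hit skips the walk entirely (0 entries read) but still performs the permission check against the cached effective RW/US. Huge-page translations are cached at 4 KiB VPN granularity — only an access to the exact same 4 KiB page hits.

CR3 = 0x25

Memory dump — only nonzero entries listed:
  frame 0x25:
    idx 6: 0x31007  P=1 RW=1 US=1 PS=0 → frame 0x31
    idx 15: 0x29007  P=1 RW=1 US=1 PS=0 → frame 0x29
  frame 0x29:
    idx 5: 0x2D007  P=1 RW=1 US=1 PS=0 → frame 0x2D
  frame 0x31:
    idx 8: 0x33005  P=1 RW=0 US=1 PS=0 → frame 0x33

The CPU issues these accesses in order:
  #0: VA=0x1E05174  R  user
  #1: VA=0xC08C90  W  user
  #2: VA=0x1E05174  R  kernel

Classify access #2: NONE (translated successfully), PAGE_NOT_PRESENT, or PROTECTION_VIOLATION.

Trace:
#0 VA=0x1E05174 (r,user):
  L0: frame=0x25 idx=15 entry=0x29007 [P=1 RW=1 US=1 PS=0]
  L1: frame=0x29 idx=5 entry=0x2D007 [P=1 RW=1 US=1 PS=0]
  ⇒ phys 0x2D174  [2 reads]
#1 VA=0xC08C90 (w,user):
  L0: frame=0x25 idx=6 entry=0x31007 [P=1 RW=1 US=1 PS=0]
  L1: frame=0x31 idx=8 entry=0x33005 [P=1 RW=0 US=1 PS=0]
  ⇒ fault: PROTECTION_VIOLATION  — 2 lookups
#2 VA=0x1E05174 (r,kernel):
  TLB hit vpn=0x1E05 → PA=0x2D174

Access #2 fault: NONE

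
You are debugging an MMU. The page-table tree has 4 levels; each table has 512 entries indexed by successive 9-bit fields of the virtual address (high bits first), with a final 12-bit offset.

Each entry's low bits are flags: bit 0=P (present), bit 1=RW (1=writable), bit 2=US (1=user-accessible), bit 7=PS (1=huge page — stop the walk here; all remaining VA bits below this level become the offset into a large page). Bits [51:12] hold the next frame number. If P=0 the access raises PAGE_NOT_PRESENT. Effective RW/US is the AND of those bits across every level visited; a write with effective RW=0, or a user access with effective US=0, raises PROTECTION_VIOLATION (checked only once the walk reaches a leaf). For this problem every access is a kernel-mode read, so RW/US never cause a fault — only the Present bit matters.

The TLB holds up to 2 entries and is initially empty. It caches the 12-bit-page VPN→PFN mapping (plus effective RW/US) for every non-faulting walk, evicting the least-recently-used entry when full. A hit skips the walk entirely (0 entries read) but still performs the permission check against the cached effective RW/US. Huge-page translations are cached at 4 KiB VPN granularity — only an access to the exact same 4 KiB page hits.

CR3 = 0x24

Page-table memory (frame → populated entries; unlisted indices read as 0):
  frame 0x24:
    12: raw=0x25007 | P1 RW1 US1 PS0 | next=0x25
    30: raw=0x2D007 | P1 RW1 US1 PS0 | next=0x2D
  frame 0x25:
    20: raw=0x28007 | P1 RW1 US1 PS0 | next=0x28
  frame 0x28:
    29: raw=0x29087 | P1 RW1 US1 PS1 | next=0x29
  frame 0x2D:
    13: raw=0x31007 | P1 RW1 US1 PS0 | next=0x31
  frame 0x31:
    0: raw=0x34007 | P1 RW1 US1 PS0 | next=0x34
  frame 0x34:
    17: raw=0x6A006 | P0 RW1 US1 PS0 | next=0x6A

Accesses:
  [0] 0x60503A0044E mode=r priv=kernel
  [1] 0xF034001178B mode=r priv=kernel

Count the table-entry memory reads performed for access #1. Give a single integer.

Walk each access:
#0 VA=0x60503A0044E (r,kernel):
  lvl0: tbl 0x24, slot 12 ⇒ 0x25007 (P1/RW1/US1/PS0)
  lvl1: tbl 0x25, slot 20 ⇒ 0x28007 (P1/RW1/US1/PS0)
  lvl2: tbl 0x28, slot 29 ⇒ 0x29087 (P1/RW1/US1/PS1)
  ⇒ phys 0x2944E (huge @L2)  [3 reads]
#1 VA=0xF034001178B (r,kernel):
  lvl0: tbl 0x24, slot 30 ⇒ 0x2D007 (P1/RW1/US1/PS0)
  lvl1: tbl 0x2D, slot 13 ⇒ 0x31007 (P1/RW1/US1/PS0)
  lvl2: tbl 0x31, slot 0 ⇒ 0x34007 (P1/RW1/US1/PS0)
  lvl3: tbl 0x34, slot 17 ⇒ 0x6A006 (P0/RW1/US1/PS0)
  ⇒ fault: PAGE_NOT_PRESENT  — 4 lookups

Entries read for #1: 4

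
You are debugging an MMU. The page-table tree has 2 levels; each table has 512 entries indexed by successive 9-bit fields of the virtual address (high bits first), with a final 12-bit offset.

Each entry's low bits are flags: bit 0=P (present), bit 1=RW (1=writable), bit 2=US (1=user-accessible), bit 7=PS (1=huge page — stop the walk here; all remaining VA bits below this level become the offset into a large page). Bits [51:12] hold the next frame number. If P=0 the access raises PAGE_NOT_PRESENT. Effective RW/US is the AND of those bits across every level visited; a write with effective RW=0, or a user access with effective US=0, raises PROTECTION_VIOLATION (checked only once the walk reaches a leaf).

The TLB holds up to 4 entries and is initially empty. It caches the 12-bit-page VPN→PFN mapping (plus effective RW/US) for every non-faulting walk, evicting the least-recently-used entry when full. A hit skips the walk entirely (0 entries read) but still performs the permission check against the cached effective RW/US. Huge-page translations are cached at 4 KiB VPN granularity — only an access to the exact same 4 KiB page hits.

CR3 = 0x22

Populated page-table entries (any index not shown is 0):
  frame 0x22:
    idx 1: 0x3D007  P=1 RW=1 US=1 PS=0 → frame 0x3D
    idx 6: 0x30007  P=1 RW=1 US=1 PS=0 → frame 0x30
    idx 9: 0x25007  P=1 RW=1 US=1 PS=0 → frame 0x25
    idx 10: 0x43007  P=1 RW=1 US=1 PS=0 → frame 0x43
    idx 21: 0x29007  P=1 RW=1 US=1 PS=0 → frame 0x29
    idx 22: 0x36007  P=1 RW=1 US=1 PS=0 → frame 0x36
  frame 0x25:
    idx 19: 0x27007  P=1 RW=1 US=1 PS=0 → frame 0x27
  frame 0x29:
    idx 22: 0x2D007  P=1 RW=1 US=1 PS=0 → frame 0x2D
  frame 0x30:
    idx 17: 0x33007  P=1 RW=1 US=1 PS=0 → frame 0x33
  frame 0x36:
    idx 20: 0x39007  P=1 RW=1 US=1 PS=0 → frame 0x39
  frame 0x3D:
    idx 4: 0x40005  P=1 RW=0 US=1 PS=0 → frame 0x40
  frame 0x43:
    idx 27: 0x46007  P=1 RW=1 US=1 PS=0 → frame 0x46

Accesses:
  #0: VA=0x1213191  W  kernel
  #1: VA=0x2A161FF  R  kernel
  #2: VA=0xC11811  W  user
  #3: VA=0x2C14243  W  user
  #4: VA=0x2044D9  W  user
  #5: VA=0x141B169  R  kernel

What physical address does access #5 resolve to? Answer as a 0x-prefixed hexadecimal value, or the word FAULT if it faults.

Walk each access:
#0 VA=0x1213191 (w,kernel):
  L0 @0x22[9] → 0x25007  P=1,RW=1,US=1,PS=0
  L1 @0x25[19] → 0x27007  P=1,RW=1,US=1,PS=0
  ✓ 0x27191  — 2 lookups
#1 VA=0x2A161FF (r,kernel):
  L0 @0x22[21] → 0x29007  P=1,RW=1,US=1,PS=0
  L1 @0x29[22] → 0x2D007  P=1,RW=1,US=1,PS=0
  ✓ 0x2D1FF  — 2 lookups
#2 VA=0xC11811 (w,user):
  L0 @0x22[6] → 0x30007  P=1,RW=1,US=1,PS=0
  L1 @0x30[17] → 0x33007  P=1,RW=1,US=1,PS=0
  ✓ 0x33811  — 2 lookups
#3 VA=0x2C14243 (w,user):
  L0 @0x22[22] → 0x36007  P=1,RW=1,US=1,PS=0
  L1 @0x36[20] → 0x39007  P=1,RW=1,US=1,PS=0
  ✓ 0x39243  — 2 lookups
#4 VA=0x2044D9 (w,user):
  L0 @0x22[1] → 0x3D007  P=1,RW=1,US=1,PS=0
  L1 @0x3D[4] → 0x40005  P=1,RW=0,US=1,PS=0
  ✗ PROTECTION_VIOLATION  [2 reads]
#5 VA=0x141B169 (r,kernel):
  L0 @0x22[10] → 0x43007  P=1,RW=1,US=1,PS=0
  L1 @0x43[27] → 0x46007  P=1,RW=1,US=1,PS=0
  ✓ 0x46169  — 2 lookups

Access #5 PA: 0x46169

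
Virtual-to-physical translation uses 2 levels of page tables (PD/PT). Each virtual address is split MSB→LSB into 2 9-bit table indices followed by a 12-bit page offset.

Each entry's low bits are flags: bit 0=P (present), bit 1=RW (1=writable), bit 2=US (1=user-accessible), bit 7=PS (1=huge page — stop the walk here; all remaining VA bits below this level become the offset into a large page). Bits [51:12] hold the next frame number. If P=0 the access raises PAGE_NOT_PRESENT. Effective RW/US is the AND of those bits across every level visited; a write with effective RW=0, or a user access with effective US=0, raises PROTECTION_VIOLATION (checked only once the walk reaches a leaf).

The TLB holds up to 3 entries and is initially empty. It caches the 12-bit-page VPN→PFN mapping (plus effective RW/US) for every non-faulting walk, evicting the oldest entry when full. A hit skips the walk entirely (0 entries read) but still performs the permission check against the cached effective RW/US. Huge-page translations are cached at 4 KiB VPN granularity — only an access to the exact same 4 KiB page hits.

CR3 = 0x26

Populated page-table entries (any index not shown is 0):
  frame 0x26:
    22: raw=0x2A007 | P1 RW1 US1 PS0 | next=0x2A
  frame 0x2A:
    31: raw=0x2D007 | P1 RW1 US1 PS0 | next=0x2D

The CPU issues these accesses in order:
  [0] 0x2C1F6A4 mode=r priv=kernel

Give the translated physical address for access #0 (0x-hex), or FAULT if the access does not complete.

Trace:
#0 VA=0x2C1F6A4 (r,kernel):
  L0: frame=0x26 idx=22 entry=0x2A007 [P=1 RW=1 US=1 PS=0]
  L1: frame=0x2A idx=31 entry=0x2D007 [P=1 RW=1 US=1 PS=0]
  ⇒ phys 0x2D6A4  [2 reads]

Access #0 PA: 0x2D6A4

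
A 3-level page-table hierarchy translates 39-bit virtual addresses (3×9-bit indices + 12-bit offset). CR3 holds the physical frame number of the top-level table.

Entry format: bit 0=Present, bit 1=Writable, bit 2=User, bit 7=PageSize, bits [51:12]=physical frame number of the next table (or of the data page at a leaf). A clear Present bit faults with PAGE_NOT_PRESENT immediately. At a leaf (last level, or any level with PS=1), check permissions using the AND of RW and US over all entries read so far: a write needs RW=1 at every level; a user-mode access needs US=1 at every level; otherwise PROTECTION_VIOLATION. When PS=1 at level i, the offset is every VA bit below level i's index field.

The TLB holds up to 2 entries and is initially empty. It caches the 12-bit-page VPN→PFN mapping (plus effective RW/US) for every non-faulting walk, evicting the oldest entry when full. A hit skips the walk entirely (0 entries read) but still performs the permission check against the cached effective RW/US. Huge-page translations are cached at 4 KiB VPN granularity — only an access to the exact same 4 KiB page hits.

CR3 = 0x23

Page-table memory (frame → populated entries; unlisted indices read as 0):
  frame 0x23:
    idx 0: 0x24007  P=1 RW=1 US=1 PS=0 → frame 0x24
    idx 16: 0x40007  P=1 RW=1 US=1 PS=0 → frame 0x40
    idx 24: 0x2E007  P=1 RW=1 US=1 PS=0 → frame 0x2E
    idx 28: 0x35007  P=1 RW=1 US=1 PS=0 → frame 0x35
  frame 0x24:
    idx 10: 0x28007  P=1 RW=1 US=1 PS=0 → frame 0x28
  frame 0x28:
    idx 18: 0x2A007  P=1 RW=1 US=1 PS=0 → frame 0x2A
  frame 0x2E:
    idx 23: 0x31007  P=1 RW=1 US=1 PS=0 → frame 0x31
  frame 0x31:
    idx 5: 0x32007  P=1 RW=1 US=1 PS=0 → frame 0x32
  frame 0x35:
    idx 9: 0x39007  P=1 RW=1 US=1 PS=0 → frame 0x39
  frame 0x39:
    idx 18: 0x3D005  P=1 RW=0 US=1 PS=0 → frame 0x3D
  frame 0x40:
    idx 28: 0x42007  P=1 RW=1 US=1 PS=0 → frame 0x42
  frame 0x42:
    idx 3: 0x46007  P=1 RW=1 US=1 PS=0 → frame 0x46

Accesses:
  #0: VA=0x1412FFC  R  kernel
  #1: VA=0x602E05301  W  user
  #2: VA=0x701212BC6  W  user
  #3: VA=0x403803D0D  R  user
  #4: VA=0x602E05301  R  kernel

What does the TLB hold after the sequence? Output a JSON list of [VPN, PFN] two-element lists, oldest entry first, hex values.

Per-access translation:
#0 VA=0x1412FFC (r,kernel):
  L0 @0x23[0] → 0x24007  P=1,RW=1,US=1,PS=0
  L1 @0x24[10] → 0x28007  P=1,RW=1,US=1,PS=0
  L2 @0x28[18] → 0x2A007  P=1,RW=1,US=1,PS=0
  → PA=0x2AFFC  (3 entries read)
#1 VA=0x602E05301 (w,user):
  L0 @0x23[24] → 0x2E007  P=1,RW=1,US=1,PS=0
  L1 @0x2E[23] → 0x31007  P=1,RW=1,US=1,PS=0
  L2 @0x31[5] → 0x32007  P=1,RW=1,US=1,PS=0
  → PA=0x32301  (3 entries read)
#2 VA=0x701212BC6 (w,user):
  L0 @0x23[28] → 0x35007  P=1,RW=1,US=1,PS=0
  L1 @0x35[9] → 0x39007  P=1,RW=1,US=1,PS=0
  L2 @0x39[18] → 0x3D005  P=1,RW=0,US=1,PS=0
  ⇒ fault: PROTECTION_VIOLATION  — 3 lookups
#3 VA=0x403803D0D (r,user):
  L0 @0x23[16] → 0x40007  P=1,RW=1,US=1,PS=0
  L1 @0x40[28] → 0x42007  P=1,RW=1,US=1,PS=0
  L2 @0x42[3] → 0x46007  P=1,RW=1,US=1,PS=0
  → PA=0x46D0D  (3 entries read)
#4 VA=0x602E05301 (r,kernel):
  TLB hit vpn=0x602E05 → PA=0x32301

TLB: [["0x602E05", "0x32"], ["0x403803", "0x46"]]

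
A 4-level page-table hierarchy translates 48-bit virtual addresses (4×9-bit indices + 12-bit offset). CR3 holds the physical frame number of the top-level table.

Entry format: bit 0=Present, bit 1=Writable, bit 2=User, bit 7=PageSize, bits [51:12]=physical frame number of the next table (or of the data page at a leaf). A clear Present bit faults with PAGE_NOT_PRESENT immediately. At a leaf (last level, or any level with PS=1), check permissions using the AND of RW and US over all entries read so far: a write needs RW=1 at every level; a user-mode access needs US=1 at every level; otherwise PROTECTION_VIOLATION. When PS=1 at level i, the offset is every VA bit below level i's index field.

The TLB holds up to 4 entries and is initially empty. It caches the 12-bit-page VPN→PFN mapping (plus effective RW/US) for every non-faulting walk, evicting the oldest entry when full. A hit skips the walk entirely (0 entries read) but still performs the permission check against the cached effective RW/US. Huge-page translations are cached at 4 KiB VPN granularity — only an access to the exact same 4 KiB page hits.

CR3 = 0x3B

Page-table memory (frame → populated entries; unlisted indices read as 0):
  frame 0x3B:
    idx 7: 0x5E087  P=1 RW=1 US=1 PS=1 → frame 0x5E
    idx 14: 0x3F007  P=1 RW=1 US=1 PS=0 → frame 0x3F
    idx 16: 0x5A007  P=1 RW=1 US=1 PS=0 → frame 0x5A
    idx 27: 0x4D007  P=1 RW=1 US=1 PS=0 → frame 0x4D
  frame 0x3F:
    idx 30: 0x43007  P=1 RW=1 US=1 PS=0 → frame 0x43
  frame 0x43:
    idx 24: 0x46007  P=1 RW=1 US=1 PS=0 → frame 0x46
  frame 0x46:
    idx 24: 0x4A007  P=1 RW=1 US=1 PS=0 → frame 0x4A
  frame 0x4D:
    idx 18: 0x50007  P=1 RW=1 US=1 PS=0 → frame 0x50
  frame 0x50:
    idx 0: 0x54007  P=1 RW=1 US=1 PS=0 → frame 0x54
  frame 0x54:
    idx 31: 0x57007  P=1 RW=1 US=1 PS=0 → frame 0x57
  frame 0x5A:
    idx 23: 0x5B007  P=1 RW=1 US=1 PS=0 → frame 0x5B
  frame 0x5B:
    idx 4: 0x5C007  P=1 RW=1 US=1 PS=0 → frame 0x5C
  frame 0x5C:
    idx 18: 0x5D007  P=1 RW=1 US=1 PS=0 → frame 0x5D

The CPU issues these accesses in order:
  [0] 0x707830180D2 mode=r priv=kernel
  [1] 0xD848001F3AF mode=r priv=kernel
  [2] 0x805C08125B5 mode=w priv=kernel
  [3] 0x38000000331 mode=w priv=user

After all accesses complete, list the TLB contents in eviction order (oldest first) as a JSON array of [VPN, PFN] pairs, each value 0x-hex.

Per-access translation:
#0 VA=0x707830180D2 (r,kernel):
  [0] read 0x3B idx=14: raw=0x3F007 flags P=1 W=1 U=1 S=0
  [1] read 0x3F idx=30: raw=0x43007 flags P=1 W=1 U=1 S=0
  [2] read 0x43 idx=24: raw=0x46007 flags P=1 W=1 U=1 S=0
  [3] read 0x46 idx=24: raw=0x4A007 flags P=1 W=1 U=1 S=0
  ✓ 0x4A0D2  — 4 lookups
#1 VA=0xD848001F3AF (r,kernel):
  [0] read 0x3B idx=27: raw=0x4D007 flags P=1 W=1 U=1 S=0
  [1] read 0x4D idx=18: raw=0x50007 flags P=1 W=1 U=1 S=0
  [2] read 0x50 idx=0: raw=0x54007 flags P=1 W=1 U=1 S=0
  [3] read 0x54 idx=31: raw=0x57007 flags P=1 W=1 U=1 S=0
  ✓ 0x573AF  — 4 lookups
#2 VA=0x805C08125B5 (w,kernel):
  [0] read 0x3B idx=16: raw=0x5A007 flags P=1 W=1 U=1 S=0
  [1] read 0x5A idx=23: raw=0x5B007 flags P=1 W=1 U=1 S=0
  [2] read 0x5B idx=4: raw=0x5C007 flags P=1 W=1 U=1 S=0
  [3] read 0x5C idx=18: raw=0x5D007 flags P=1 W=1 U=1 S=0
  ✓ 0x5D5B5  — 4 lookups
#3 VA=0x38000000331 (w,user):
  [0] read 0x3B idx=7: raw=0x5E087 flags P=1 W=1 U=1 S=1
  ✓ 0x5E331 (huge @L0)  — 1 lookups

TLB: [["0x70783018", "0x4A"], ["0xD848001F", "0x57"], ["0x805C0812", "0x5D"], ["0x38000000", "0x5E"]]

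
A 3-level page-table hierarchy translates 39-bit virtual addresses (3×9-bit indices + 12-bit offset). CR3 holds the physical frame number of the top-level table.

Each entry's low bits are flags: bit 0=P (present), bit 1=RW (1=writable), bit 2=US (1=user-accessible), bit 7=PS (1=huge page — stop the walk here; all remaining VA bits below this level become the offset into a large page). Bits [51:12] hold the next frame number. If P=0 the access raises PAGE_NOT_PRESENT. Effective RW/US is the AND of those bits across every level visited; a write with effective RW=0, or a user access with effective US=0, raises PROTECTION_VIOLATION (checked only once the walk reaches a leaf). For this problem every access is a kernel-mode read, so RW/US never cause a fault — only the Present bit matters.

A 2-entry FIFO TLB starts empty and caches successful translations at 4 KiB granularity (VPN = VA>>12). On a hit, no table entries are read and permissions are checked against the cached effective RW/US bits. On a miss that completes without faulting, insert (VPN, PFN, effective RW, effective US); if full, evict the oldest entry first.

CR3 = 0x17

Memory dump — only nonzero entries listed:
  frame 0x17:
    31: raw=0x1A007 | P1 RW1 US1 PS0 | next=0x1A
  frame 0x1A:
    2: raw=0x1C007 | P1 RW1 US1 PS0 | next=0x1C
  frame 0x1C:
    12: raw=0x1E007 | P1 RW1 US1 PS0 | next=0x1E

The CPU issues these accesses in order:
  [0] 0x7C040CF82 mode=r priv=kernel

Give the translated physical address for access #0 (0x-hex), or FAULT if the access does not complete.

Per-access translation:
#0 VA=0x7C040CF82 (r,kernel):
  L0: frame=0x17 idx=31 entry=0x1A007 [P=1 RW=1 US=1 PS=0]
  L1: frame=0x1A idx=2 entry=0x1C007 [P=1 RW=1 US=1 PS=0]
  L2: frame=0x1C idx=12 entry=0x1E007 [P=1 RW=1 US=1 PS=0]
  ✓ 0x1EF82  — 3 lookups

Access #0 PA: 0x1EF82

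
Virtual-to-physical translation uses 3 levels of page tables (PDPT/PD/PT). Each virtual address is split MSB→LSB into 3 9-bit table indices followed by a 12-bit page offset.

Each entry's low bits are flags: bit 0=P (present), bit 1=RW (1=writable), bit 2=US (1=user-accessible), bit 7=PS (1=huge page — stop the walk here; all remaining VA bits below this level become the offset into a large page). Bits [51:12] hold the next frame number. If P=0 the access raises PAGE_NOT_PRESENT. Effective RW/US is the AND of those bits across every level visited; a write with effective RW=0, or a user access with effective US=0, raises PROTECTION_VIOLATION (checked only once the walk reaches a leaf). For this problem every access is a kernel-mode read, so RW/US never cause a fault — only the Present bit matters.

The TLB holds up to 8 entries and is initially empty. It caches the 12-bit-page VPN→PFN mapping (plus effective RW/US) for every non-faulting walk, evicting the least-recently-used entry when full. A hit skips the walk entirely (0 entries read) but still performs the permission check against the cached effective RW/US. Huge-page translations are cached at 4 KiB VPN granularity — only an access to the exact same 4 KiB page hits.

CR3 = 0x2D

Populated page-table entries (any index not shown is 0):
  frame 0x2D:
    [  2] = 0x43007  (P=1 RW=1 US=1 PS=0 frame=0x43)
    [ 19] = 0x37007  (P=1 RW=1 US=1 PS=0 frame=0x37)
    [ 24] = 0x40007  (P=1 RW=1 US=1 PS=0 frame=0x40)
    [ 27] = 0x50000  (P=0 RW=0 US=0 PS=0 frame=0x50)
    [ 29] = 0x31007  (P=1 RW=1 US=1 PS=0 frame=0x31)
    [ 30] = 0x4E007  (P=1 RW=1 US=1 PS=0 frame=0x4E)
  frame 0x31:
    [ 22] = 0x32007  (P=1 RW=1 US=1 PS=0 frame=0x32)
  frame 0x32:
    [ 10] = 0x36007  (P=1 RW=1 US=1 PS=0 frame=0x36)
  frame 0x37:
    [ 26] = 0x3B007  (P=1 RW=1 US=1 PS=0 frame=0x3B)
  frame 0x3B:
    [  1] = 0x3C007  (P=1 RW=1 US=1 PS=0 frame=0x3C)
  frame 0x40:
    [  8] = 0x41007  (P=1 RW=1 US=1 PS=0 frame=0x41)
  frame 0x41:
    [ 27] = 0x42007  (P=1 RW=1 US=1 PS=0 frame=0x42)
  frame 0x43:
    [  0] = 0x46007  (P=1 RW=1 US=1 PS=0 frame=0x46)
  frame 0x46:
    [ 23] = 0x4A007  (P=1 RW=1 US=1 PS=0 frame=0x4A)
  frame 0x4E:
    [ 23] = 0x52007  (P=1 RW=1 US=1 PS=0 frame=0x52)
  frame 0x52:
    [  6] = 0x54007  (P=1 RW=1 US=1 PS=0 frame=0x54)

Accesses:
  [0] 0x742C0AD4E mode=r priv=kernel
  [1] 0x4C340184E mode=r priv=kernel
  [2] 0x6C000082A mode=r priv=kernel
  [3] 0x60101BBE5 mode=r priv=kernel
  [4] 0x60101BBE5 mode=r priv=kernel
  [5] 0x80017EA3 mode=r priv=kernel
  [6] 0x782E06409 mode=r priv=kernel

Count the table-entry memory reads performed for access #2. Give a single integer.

Walk each access:
#0 VA=0x742C0AD4E (r,kernel):
  [0] read 0x2D idx=29: raw=0x31007 flags P=1 W=1 U=1 S=0
  [1] read 0x31 idx=22: raw=0x32007 flags P=1 W=1 U=1 S=0
  [2] read 0x32 idx=10: raw=0x36007 flags P=1 W=1 U=1 S=0
  → PA=0x36D4E  (3 entries read)
#1 VA=0x4C340184E (r,kernel):
  [0] read 0x2D idx=19: raw=0x37007 flags P=1 W=1 U=1 S=0
  [1] read 0x37 idx=26: raw=0x3B007 flags P=1 W=1 U=1 S=0
  [2] read 0x3B idx=1: raw=0x3C007 flags P=1 W=1 U=1 S=0
  → PA=0x3C84E  (3 entries read)
#2 VA=0x6C000082A (r,kernel):
  [0] read 0x2D idx=27: raw=0x50000 flags P=0 W=0 U=0 S=0
  ✗ PAGE_NOT_PRESENT  [1 reads]
#3 VA=0x60101BBE5 (r,kernel):
  [0] read 0x2D idx=24: raw=0x40007 flags P=1 W=1 U=1 S=0
  [1] read 0x40 idx=8: raw=0x41007 flags P=1 W=1 U=1 S=0
  [2] read 0x41 idx=27: raw=0x42007 flags P=1 W=1 U=1 S=0
  → PA=0x42BE5  (3 entries read)
#4 VA=0x60101BBE5 (r,kernel):
  TLB hit vpn=0x60101B → PA=0x42BE5
#5 VA=0x80017EA3 (r,kernel):
  [0] read 0x2D idx=2: raw=0x43007 flags P=1 W=1 U=1 S=0
  [1] read 0x43 idx=0: raw=0x46007 flags P=1 W=1 U=1 S=0
  [2] read 0x46 idx=23: raw=0x4A007 flags P=1 W=1 U=1 S=0
  → PA=0x4AEA3  (3 entries read)
#6 VA=0x782E06409 (r,kernel):
  [0] read 0x2D idx=30: raw=0x4E007 flags P=1 W=1 U=1 S=0
  [1] read 0x4E idx=23: raw=0x52007 flags P=1 W=1 U=1 S=0
  [2] read 0x52 idx=6: raw=0x54007 flags P=1 W=1 U=1 S=0
  → PA=0x54409  (3 entries read)

Entries read for #2: 1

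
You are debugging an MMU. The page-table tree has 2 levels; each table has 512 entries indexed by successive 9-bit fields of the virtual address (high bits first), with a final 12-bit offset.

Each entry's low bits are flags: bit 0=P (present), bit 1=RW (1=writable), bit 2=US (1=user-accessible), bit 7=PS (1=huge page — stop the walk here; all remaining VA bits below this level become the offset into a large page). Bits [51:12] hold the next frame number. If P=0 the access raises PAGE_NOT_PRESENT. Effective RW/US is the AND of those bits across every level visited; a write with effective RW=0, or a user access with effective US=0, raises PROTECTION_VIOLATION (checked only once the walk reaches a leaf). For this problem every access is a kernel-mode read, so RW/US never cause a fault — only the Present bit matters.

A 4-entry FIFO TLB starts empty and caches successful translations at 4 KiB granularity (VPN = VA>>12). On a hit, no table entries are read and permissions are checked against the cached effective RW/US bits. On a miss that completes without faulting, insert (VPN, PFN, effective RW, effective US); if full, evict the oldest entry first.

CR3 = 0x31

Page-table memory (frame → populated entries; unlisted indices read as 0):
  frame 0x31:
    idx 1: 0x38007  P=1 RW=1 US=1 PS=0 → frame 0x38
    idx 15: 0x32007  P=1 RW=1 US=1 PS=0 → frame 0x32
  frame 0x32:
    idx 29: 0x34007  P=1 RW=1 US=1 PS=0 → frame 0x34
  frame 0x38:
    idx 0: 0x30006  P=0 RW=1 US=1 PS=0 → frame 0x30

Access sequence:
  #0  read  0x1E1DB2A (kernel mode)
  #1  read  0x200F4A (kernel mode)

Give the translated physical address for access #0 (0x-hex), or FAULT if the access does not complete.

Trace:
#0 VA=0x1E1DB2A (r,kernel):
  lvl0: tbl 0x31, slot 15 ⇒ 0x32007 (P1/RW1/US1/PS0)
  lvl1: tbl 0x32, slot 29 ⇒ 0x34007 (P1/RW1/US1/PS0)
  ✓ 0x34B2A  — 2 lookups
#1 VA=0x200F4A (r,kernel):
  lvl0: tbl 0x31, slot 1 ⇒ 0x38007 (P1/RW1/US1/PS0)
  lvl1: tbl 0x38, slot 0 ⇒ 0x30006 (P0/RW1/US1/PS0)
  ✗ PAGE_NOT_PRESENT  [2 reads]

Access #0 PA: 0x34B2A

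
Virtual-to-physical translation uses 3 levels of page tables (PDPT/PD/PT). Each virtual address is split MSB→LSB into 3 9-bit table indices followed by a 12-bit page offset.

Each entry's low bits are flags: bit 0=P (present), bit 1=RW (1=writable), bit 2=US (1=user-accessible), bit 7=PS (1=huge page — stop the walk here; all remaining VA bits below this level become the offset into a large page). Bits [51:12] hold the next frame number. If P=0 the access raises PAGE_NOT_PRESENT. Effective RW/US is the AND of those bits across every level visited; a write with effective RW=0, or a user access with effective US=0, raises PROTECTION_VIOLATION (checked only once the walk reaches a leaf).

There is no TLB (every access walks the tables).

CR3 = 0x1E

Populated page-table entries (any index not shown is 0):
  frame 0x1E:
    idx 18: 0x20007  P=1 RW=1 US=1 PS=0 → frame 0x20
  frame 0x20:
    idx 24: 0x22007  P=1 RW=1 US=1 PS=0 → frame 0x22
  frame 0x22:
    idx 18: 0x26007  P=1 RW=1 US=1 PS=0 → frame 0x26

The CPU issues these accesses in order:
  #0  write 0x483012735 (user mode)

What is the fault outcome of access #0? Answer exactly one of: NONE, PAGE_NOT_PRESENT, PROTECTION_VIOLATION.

Per-access translation:
#0 VA=0x483012735 (w,user):
  lvl0: tbl 0x1E, slot 18 ⇒ 0x20007 (P1/RW1/US1/PS0)
  lvl1: tbl 0x20, slot 24 ⇒ 0x22007 (P1/RW1/US1/PS0)
  lvl2: tbl 0x22, slot 18 ⇒ 0x26007 (P1/RW1/US1/PS0)
  ⇒ phys 0x26735  [3 reads]

Access #0 fault: NONE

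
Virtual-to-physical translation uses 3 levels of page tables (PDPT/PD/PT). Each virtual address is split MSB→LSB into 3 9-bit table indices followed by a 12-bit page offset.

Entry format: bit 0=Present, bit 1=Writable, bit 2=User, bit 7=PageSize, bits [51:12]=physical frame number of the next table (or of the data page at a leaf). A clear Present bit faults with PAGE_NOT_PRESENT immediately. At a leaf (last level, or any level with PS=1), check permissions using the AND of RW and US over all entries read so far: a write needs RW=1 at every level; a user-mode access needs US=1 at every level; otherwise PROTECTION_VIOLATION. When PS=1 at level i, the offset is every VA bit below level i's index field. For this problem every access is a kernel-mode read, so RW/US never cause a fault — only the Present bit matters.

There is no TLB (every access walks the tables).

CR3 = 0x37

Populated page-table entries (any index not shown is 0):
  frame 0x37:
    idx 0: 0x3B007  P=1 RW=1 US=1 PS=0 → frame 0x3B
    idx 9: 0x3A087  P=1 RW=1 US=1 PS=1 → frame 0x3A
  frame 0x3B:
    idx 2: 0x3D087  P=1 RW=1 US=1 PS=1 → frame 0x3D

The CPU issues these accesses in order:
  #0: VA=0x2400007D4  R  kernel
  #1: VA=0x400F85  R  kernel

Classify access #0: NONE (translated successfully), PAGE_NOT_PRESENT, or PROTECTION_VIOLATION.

Per-access translation:
#0 VA=0x2400007D4 (r,kernel):
  [0] read 0x37 idx=9: raw=0x3A087 flags P=1 W=1 U=1 S=1
  ✓ 0x3A7D4 (huge @L0)  — 1 lookups
#1 VA=0x400F85 (r,kernel):
  [0] read 0x37 idx=0: raw=0x3B007 flags P=1 W=1 U=1 S=0
  [1] read 0x3B idx=2: raw=0x3D087 flags P=1 W=1 U=1 S=1
  ✓ 0x3DF85 (huge @L1)  — 2 lookups

Access #0 fault: NONE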